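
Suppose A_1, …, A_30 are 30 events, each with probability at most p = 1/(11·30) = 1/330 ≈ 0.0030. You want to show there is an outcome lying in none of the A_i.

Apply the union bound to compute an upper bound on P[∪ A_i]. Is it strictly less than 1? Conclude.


Union bound: P[∪_{i=1}^{30} A_i] ≤ Σ_i P[A_i] ≤ 30·p = 30·(1/330) = 1/11.
Numerically: 1/11 ≈ 0.0909.
Is 1/11 < 1? YES.
Since P[∪ A_i] ≤ 1/11 < 1, the complement has P[∩ A_i^c] ≥ 1 − 1/11 = 10/11 > 0, so some outcome avoids every A_i.

30·p = 1/11 ≈ 0.0909; existence CERTIFIED by the union bound.


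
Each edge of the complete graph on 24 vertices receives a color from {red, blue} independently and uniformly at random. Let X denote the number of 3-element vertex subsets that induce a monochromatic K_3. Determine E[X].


Let X = Σ_S X_S over the C(24, 3) = 2024 subsets S of size 3, where X_S = 1 if the K_3 on S is monochromatic.
For a fixed S, the K_3 on S has C(3, 2) = 3 edges. P[all 3 edges red] = (1/2)^3, and likewise for blue, so P[monochromatic] = 2·(1/2)^3 = 2^{1 − 3} = 1/4.
By linearity of expectation: E[X] = C(24, 3) · 2^{1 − 3} = 2024 · 1/4 = 506.
Numerically: E[X] ≈ 506.00000.

E[X] = C(24,3)·2^(1−C(3,2)) = 506 ≈ 506.00000.


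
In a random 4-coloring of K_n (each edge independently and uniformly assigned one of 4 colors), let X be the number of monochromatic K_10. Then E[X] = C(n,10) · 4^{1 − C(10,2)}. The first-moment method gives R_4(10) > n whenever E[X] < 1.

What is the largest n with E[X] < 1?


We need C(n, 10) · 4^{1 − 45} < 1, i.e. C(n, 10) < 4^{45 − 1} = 309485009821345068724781056.
Check values of n near the boundary:
  n = 2021: C(2021, 10) = 306347841644770462864800616; 306347841644770462864800616 < 309485009821345068724781056? YES
  n = 2022: C(2022, 10) = 307870445231474093395937796; 307870445231474093395937796 < 309485009821345068724781056? YES
  n = 2023: C(2023, 10) = 309399856285778485315440716; 309399856285778485315440716 < 309485009821345068724781056? YES
  n = 2024: C(2024, 10) = 310936101848269937576192656; 310936101848269937576192656 < 309485009821345068724781056? NO
  n = 2025: C(2025, 10) = 312479209053472269772600560; 312479209053472269772600560 < 309485009821345068724781056? NO
  n = 2026: C(2026, 10) = 314029205130126398094885285; 314029205130126398094885285 < 309485009821345068724781056? NO
The largest n with C(n, 10) < 309485009821345068724781056 is n = 2023 (where E[X] = 77349964071444621328860179/77371252455336267181195264 ≈ 1.000). Hence R_4(10) > 2023, i.e. R_4(10) ≥ 2024.

Largest n = 2023; hence R_4(10) > 2023.


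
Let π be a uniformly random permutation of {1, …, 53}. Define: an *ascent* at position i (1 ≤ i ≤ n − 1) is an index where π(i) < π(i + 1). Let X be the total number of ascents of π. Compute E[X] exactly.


Write X = Σ X_I over i = 1, …, 52, with X_I the indicator of one ascent.
There are 52 indicators.
For each fixed i, the pair (π(i), π(i+1)) is a uniformly random ordered pair of distinct values from {1, …, 53}; by symmetry P[π(i) < π(i+1)] = 1/2.
By linearity: E[X] = 52 · (1/2) = (53 − 1) · (1/2) = 26 ≈ 26.00000.

E[X] = 26 = 26.00000.


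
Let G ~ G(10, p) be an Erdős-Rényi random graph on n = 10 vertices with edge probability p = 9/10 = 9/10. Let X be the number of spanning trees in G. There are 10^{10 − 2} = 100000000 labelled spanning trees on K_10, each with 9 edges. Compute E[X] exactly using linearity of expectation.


K_10 has 10^{10 − 2} = 100000000 labelled spanning trees.
For each such spanning tree H, let X_H = 1 if all 9 edges of H are present in G. Then P[X_H = 1] = p^{9} = (9/10)^{9} = 387420489/1000000000.
Summing the indicators: E[X] = Σ_H E[X_H] = 100000000 · p^{9} = 100000000 · 387420489/1000000000 = 387420489/10.
Numerically: E[X] ≈ 3.874e+07.

E[X] = 100000000 · (9/10)^{9} = 387420489/10 ≈ 3.874e+07.


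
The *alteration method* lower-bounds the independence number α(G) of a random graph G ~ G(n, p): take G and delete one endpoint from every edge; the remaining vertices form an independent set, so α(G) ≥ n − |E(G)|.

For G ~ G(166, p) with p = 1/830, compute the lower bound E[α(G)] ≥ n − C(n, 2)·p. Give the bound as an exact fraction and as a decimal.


E[|E(G)|] = C(166, 2)·p = 13695 · (1/830) = 33/2.
E[α(G)] ≥ n − E[|E(G)|] = 166 − 33/2 = 299/2.
Numerically: ≈ 149.50000.
(This is only a lower bound; the true E[α(G)] may be larger.)

E[α(G)] ≥ 299/2 ≈ 149.50000.


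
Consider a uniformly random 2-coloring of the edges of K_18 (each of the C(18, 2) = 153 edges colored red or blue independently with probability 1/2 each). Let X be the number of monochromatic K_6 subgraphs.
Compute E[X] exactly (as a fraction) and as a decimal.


Let X = Σ_S X_S over the C(18, 6) = 18564 subsets S of size 6, where X_S = 1 if the K_6 on S is monochromatic.
For a fixed S, the K_6 on S has C(6, 2) = 15 edges. P[all 15 edges red] = (1/2)^15, and likewise for blue, so P[monochromatic] = 2·(1/2)^15 = 2^{1 − 15} = 1/16384.
By linearity of expectation: E[X] = C(18, 6) · 2^{1 − 15} = 18564 · 1/16384 = 4641/4096.
Numerically: E[X] ≈ 1.13306.

E[X] = C(18,6)·2^(1−C(6,2)) = 4641/4096 ≈ 1.13306.


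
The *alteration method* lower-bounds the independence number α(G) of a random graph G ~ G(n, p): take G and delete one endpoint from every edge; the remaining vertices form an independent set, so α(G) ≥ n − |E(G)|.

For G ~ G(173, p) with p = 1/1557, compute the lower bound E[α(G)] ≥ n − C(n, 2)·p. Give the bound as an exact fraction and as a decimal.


E[|E(G)|] = C(173, 2)·p = 14878 · (1/1557) = 86/9.
E[α(G)] ≥ n − E[|E(G)|] = 173 − 86/9 = 1471/9.
Numerically: ≈ 163.4444.
(This is only a lower bound; the true E[α(G)] may be larger.)

E[α(G)] ≥ 1471/9 ≈ 163.4444.


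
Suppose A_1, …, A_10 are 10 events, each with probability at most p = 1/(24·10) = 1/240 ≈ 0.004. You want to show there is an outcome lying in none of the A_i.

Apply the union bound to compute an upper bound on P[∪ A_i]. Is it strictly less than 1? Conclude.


Union bound: P[∪_{i=1}^{10} A_i] ≤ Σ_i P[A_i] ≤ 10·p = 10·(1/240) = 1/24.
Numerically: 1/24 ≈ 0.042.
Is 1/24 < 1? YES.
Since P[∪ A_i] ≤ 1/24 < 1, the complement has P[∩ A_i^c] ≥ 1 − 1/24 = 23/24 > 0, so some outcome avoids every A_i.

10·p = 1/24 ≈ 0.042; existence CERTIFIED by the union bound.


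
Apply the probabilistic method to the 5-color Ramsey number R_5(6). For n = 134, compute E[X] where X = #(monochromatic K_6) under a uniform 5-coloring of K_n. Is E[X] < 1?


E[X] = C(134, 6) · 5^{1 − 15} = 7177979809 · 5^{−14} = 7177979809/6103515625.
As a reduced fraction: E[X] = 7177979809/6103515625 ≈ 1.17604.
Is E[X] < 1? NO.
Since E[X] ≥ 1, the first-moment bound is inconclusive at n = 134; it does NOT by itself certify R_5(6) > 134.

E[X] = 7177979809/6103515625 ≈ 1.17604; E[X] ≥ 1; first-moment method inconclusive here.


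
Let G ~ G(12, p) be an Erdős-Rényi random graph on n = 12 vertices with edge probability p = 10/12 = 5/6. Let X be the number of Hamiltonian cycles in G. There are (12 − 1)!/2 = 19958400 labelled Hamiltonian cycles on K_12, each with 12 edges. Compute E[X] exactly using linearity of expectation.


K_12 has (12 − 1)!/2 = 19958400 labelled Hamiltonian cycles.
For each such Hamiltonian cycle H, let X_H = 1 if all 12 edges of H are present in G. Then P[X_H = 1] = p^{12} = (5/6)^{12} = 244140625/2176782336.
By linearity: E[X] = Σ_H E[X_H] = 19958400 · p^{12} = 19958400 · 244140625/2176782336 = 469970703125/209952.
Numerically: E[X] ≈ 2.238e+06.

E[X] = 19958400 · (5/6)^{12} = 469970703125/209952 ≈ 2.238e+06.


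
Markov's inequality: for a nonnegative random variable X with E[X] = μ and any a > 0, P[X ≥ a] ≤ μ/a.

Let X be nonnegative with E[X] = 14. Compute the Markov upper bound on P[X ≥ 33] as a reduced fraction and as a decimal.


μ = E[X] = 14, a = 33.
Markov: P[X ≥ 33] ≤ μ/a = (14)/33 = 14/33.
Numerically: ≈ 0.424242.
(Since a = 33 > μ = 14.000000, the bound 14/33 is < 1 and informative.)

P[X ≥ 33] ≤ 14/33 ≈ 0.424242.


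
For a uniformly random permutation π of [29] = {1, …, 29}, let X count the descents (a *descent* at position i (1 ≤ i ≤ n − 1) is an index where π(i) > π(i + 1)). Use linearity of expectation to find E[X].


Write X = Σ X_I over i = 1, …, 28, with X_I the indicator of one descent.
There are 28 indicators.
For each fixed i, the pair (π(i), π(i+1)) is a uniformly random ordered pair of distinct values from {1, …, 29}; by symmetry P[π(i) > π(i+1)] = 1/2.
By linearity: E[X] = 28 · (1/2) = (29 − 1) · (1/2) = 14 ≈ 14.000000.

E[X] = 14 = 14.000000.


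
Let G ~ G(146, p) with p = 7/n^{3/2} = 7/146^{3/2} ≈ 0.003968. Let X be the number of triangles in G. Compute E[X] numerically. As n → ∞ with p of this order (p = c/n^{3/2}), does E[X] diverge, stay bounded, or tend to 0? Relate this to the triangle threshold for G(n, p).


Number of potential triangles: C(146, 3) = 508080.
Each occurs with probability p³ ≈ (0.003968)³ ≈ 6.247500e-08.
By linearity: E[X] = C(146, 3)·p³ ≈ 508080 · 6.247500e-08 ≈ 0.0317.
Since α = 3/2 > 1, p = c/n^{3/2} = o(1/n) is below the triangle threshold p ~ 1/n. Asymptotically E[X] ~ (c³/6)·n^{3(1−α)} = (7³/6)·n^{-1.5} → 0, so by Markov's inequality G has no triangles w.h.p.

E[X] ≈ 0.0317; in regime p = Θ(1/n^{3/2}) E[X] tends to 0 (below the triangle threshold p ~ 1/n).


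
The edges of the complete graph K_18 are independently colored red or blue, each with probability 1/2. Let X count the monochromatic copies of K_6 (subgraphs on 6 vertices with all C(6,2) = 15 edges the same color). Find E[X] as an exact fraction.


Let X = Σ_S X_S over the C(18, 6) = 18564 subsets S of size 6, where X_S = 1 if the K_6 on S is monochromatic.
For a fixed S, the K_6 on S has C(6, 2) = 15 edges. P[all 15 edges red] = (1/2)^15, and likewise for blue, so P[monochromatic] = 2·(1/2)^15 = 2^{1 − 15} = 1/16384.
Summing: E[X] = C(18, 6) · 2^{1 − 15} = 18564 · 1/16384 = 4641/4096.
Numerically: E[X] ≈ 1.13306.

E[X] = C(18,6)·2^(1−C(6,2)) = 4641/4096 ≈ 1.13306.


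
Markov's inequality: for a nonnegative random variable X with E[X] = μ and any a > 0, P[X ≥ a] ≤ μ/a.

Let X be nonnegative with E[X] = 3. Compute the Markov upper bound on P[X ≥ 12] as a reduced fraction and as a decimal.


μ = E[X] = 3, a = 12.
Markov: P[X ≥ 12] ≤ μ/a = (3)/12 = 1/4.
Numerically: ≈ 0.250.
(Since a = 12 > μ = 3.000, the bound 1/4 is < 1 and informative.)

P[X ≥ 12] ≤ 1/4 ≈ 0.250.


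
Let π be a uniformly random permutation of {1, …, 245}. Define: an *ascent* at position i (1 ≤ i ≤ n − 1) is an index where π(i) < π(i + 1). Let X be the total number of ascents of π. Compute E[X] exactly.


Write X = Σ X_I over i = 1, …, 244, with X_I the indicator of one ascent.
There are 244 indicators.
For each fixed i, the pair (π(i), π(i+1)) is a uniformly random ordered pair of distinct values from {1, …, 245}; by symmetry P[π(i) < π(i+1)] = 1/2.
By linearity: E[X] = 244 · (1/2) = (245 − 1) · (1/2) = 122 ≈ 122.0000.

E[X] = 122 = 122.0000.


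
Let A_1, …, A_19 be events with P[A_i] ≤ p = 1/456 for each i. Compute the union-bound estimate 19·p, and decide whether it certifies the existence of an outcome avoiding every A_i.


Union bound: P[∪_{i=1}^{19} A_i] ≤ Σ_i P[A_i] ≤ 19·p = 19·(1/456) = 1/24.
Numerically: 1/24 ≈ 0.042.
Is 1/24 < 1? YES.
Since P[∪ A_i] ≤ 1/24 < 1, the complement has P[∩ A_i^c] ≥ 1 − 1/24 = 23/24 > 0, so some outcome avoids every A_i.

19·p = 1/24 ≈ 0.042; existence CERTIFIED by the union bound.


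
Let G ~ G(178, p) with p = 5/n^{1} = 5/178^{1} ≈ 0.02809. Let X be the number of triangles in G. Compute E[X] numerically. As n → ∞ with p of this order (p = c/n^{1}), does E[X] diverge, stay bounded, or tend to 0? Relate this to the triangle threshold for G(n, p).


Number of potential triangles: C(178, 3) = 924176.
Each occurs with probability p³ ≈ (0.02809)³ ≈ 2.2164095e-05.
By linearity: E[X] = C(178, 3)·p³ ≈ 924176 · 2.2164095e-05 ≈ 20.48352.
Here α = 1, so p = 5/n is exactly at the triangle threshold p ~ 1/n. Asymptotically E[X] → c³/6 = 5³/6 = 125/6 ≈ 20.83333, a bounded constant. In this regime the triangle count is asymptotically Poisson(c³/6).

E[X] ≈ 20.48352; in regime p = Θ(1/n^{1}) E[X] stays bounded (at the triangle threshold p ~ 1/n).


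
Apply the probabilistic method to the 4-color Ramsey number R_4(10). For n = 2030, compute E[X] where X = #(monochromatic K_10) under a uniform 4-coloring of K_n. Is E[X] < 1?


E[X] = C(2030, 10) · 4^{1 − 45} = 320298626039392096327195965 · 4^{−44} = 320298626039392096327195965/309485009821345068724781056.
As a reduced fraction: E[X] = 320298626039392096327195965/309485009821345068724781056 ≈ 1.0349407.
Is E[X] < 1? NO.
Since E[X] ≥ 1, the first-moment bound is inconclusive at n = 2030; it does NOT by itself certify R_4(10) > 2030.

E[X] = 320298626039392096327195965/309485009821345068724781056 ≈ 1.0349407; E[X] ≥ 1; first-moment method inconclusive here.


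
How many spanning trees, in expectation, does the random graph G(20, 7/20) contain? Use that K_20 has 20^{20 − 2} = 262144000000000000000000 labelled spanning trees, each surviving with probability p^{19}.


K_20 has 20^{20 − 2} = 262144000000000000000000 labelled spanning trees.
For each such spanning tree H, let X_H = 1 if all 19 edges of H are present in G. Then P[X_H = 1] = p^{19} = (7/20)^{19} = 11398895185373143/5242880000000000000000000.
By linearity: E[X] = Σ_H E[X_H] = 262144000000000000000000 · p^{19} = 262144000000000000000000 · 11398895185373143/5242880000000000000000000 = 11398895185373143/20.
Numerically: E[X] ≈ 5.699e+14.

E[X] = 262144000000000000000000 · (7/20)^{19} = 11398895185373143/20 ≈ 5.699e+14.


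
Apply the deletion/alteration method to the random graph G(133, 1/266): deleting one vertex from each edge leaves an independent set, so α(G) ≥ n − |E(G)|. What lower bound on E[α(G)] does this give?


E[|E(G)|] = C(133, 2)·p = 8778 · (1/266) = 33.
E[α(G)] ≥ n − E[|E(G)|] = 133 − 33 = 100.
Numerically: ≈ 100.00000.
(This is only a lower bound; the true E[α(G)] may be larger.)

E[α(G)] ≥ 100 ≈ 100.00000.


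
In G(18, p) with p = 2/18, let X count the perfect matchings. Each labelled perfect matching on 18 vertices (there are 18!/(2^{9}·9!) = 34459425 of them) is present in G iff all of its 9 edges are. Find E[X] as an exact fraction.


K_18 has 18!/(2^{9}·9!) = 34459425 labelled perfect matchings.
For each such perfect matching H, let X_H = 1 if all 9 edges of H are present in G. Then P[X_H = 1] = p^{9} = (1/9)^{9} = 1/387420489.
By linearity: E[X] = Σ_H E[X_H] = 34459425 · p^{9} = 34459425 · 1/387420489 = 425425/4782969.
Numerically: E[X] ≈ 0.088946.

E[X] = 34459425 · (1/9)^{9} = 425425/4782969 ≈ 0.088946.


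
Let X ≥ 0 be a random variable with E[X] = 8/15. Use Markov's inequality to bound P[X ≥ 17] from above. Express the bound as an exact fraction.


μ = E[X] = 8/15, a = 17.
Markov: P[X ≥ 17] ≤ μ/a = (8/15)/17 = 8/255.
Numerically: ≈ 0.031.
(Since a = 17 > μ = 0.533, the bound 8/255 is < 1 and informative.)

P[X ≥ 17] ≤ 8/255 ≈ 0.031.


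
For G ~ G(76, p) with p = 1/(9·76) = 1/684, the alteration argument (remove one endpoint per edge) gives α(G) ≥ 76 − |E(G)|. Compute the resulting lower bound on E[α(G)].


E[|E(G)|] = C(76, 2)·p = 2850 · (1/684) = 25/6.
E[α(G)] ≥ n − E[|E(G)|] = 76 − 25/6 = 431/6.
Numerically: ≈ 71.833333.
(This is only a lower bound; the true E[α(G)] may be larger.)

E[α(G)] ≥ 431/6 ≈ 71.833333.


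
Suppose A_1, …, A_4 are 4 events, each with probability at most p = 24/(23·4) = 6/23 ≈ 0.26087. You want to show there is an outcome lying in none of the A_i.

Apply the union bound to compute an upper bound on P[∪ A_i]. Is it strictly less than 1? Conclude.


Union bound: P[∪_{i=1}^{4} A_i] ≤ Σ_i P[A_i] ≤ 4·p = 4·(6/23) = 24/23.
Numerically: 24/23 ≈ 1.04348.
Is 24/23 < 1? NO.
Since the bound 24/23 is ≥ 1, the union bound is uninformative here; it does NOT by itself certify existence.

4·p = 24/23 ≈ 1.04348; existence NOT certified by the union bound.


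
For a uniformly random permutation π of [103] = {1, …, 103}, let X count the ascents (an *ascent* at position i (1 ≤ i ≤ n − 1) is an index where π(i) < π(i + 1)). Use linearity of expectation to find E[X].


Write X = Σ X_I over i = 1, …, 102, with X_I the indicator of one ascent.
There are 102 indicators.
For each fixed i, the pair (π(i), π(i+1)) is a uniformly random ordered pair of distinct values from {1, …, 103}; by symmetry P[π(i) < π(i+1)] = 1/2.
By linearity: E[X] = 102 · (1/2) = (103 − 1) · (1/2) = 51 ≈ 51.000000.

E[X] = 51 = 51.000000.


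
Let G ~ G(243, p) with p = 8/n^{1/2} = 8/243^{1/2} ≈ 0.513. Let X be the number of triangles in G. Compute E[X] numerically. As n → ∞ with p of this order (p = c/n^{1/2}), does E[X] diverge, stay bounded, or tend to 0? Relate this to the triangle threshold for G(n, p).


Number of potential triangles: C(243, 3) = 2362041.
Each occurs with probability p³ ≈ (0.513)³ ≈ 1.35164e-01.
By linearity: E[X] = C(243, 3)·p³ ≈ 2362041 · 1.35164e-01 ≈ 319262.553.
Since α = 1/2 < 1, p = c/n^{1/2} ≫ 1/n is above the triangle threshold p ~ 1/n. Asymptotically E[X] ~ (c³/6)·n^{3(1−α)} = (8³/6)·n^{1.5} → ∞; triangles are abundant w.h.p.

E[X] ≈ 319262.553; in regime p = Θ(1/n^{1/2}) E[X] diverges (above the triangle threshold p ~ 1/n).


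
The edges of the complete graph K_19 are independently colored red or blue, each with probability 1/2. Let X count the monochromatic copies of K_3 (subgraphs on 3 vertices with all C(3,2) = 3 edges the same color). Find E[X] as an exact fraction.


Let X = Σ_S X_S over the C(19, 3) = 969 subsets S of size 3, where X_S = 1 if the K_3 on S is monochromatic.
For a fixed S, the K_3 on S has C(3, 2) = 3 edges. P[all 3 edges red] = (1/2)^3, and likewise for blue, so P[monochromatic] = 2·(1/2)^3 = 2^{1 − 3} = 1/4.
By linearity: E[X] = C(19, 3) · 2^{1 − 3} = 969 · 1/4 = 969/4.
Numerically: E[X] ≈ 242.250.

E[X] = C(19,3)·2^(1−C(3,2)) = 969/4 ≈ 242.250.


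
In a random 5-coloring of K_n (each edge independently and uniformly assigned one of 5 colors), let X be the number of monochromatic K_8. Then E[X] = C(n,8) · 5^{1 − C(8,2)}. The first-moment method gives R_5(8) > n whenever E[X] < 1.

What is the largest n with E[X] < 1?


We need C(n, 8) · 5^{1 − 28} < 1, i.e. C(n, 8) < 5^{28 − 1} = 7450580596923828125.
Check values of n near the boundary:
  n = 858: C(858, 8) = 7049584530256467771; 7049584530256467771 < 7450580596923828125? YES
  n = 859: C(859, 8) = 7115855595170747139; 7115855595170747139 < 7450580596923828125? YES
  n = 860: C(860, 8) = 7182671140665308145; 7182671140665308145 < 7450580596923828125? YES
  n = 861: C(861, 8) = 7250034996615275865; 7250034996615275865 < 7450580596923828125? YES
  n = 862: C(862, 8) = 7317951015318931845; 7317951015318931845 < 7450580596923828125? YES
  n = 863: C(863, 8) = 7386423071602617757; 7386423071602617757 < 7450580596923828125? YES
  n = 864: C(864, 8) = 7455455062926006708; 7455455062926006708 < 7450580596923828125? NO
  n = 865: C(865, 8) = 7525050909487743060; 7525050909487743060 < 7450580596923828125? NO
The largest n with C(n, 8) < 7450580596923828125 is n = 863 (where E[X] = 7386423071602617757/7450580596923828125 ≈ 0.9914). Hence R_5(8) > 863, i.e. R_5(8) ≥ 864.

Largest n = 863; hence R_5(8) > 863.


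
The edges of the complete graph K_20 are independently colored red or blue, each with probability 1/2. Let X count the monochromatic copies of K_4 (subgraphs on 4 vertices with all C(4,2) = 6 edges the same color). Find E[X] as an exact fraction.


Let X = Σ_S X_S over the C(20, 4) = 4845 subsets S of size 4, where X_S = 1 if the K_4 on S is monochromatic.
For a fixed S, the K_4 on S has C(4, 2) = 6 edges. P[all 6 edges red] = (1/2)^6, and likewise for blue, so P[monochromatic] = 2·(1/2)^6 = 2^{1 − 6} = 1/32.
By linearity: E[X] = C(20, 4) · 2^{1 − 6} = 4845 · 1/32 = 4845/32.
Numerically: E[X] ≈ 151.406.

E[X] = C(20,4)·2^(1−C(4,2)) = 4845/32 ≈ 151.406.


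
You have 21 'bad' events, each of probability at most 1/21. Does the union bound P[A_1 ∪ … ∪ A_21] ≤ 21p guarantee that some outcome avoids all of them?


Union bound: P[∪_{i=1}^{21} A_i] ≤ Σ_i P[A_i] ≤ 21·p = 21·(1/21) = 1.
Numerically: 1 ≈ 1.000.
Is 1 < 1? NO.
Since the bound 1 is ≥ 1, the union bound is uninformative here; it does NOT by itself certify existence.

21·p = 1 ≈ 1.000; existence NOT certified by the union bound.


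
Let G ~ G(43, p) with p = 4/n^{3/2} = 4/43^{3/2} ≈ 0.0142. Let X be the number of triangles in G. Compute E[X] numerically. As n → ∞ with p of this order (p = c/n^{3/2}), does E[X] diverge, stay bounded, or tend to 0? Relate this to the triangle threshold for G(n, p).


Number of potential triangles: C(43, 3) = 12341.
Each occurs with probability p³ ≈ (0.0142)³ ≈ 2.85478e-06.
By linearity: E[X] = C(43, 3)·p³ ≈ 12341 · 2.85478e-06 ≈ 0.035.
Since α = 3/2 > 1, p = c/n^{3/2} = o(1/n) is below the triangle threshold p ~ 1/n. Asymptotically E[X] ~ (c³/6)·n^{3(1−α)} = (4³/6)·n^{-1.5} → 0, so by Markov's inequality G has no triangles w.h.p.

E[X] ≈ 0.035; in regime p = Θ(1/n^{3/2}) E[X] tends to 0 (below the triangle threshold p ~ 1/n).


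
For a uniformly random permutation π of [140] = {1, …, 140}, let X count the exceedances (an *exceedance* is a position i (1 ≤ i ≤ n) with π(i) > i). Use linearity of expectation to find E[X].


Write X = Σ_{i=1}^{140} X_i, where X_i = 1_{π(i) > i}.
For each fixed i, π(i) is uniform over {1, …, 140} (marginal of a uniform permutation), so P[π(i) > i] = (n − i)/n. Summing: Σ_{i=1}^{140} (n − i)/n = (0 + 1 + … + 139)/140 = 140(140 − 1)/(2·140) = (140 − 1)/2.
Hence E[X] = Σ_{i=1}^{140} (140 − i)/140 = 139/2 ≈ 69.500.

E[X] = 139/2 = 69.500.


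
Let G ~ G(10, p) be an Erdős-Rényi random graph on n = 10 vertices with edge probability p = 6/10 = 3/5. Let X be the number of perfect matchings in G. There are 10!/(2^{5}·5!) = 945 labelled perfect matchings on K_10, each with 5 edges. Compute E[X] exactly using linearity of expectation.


K_10 has 10!/(2^{5}·5!) = 945 labelled perfect matchings.
For each such perfect matching H, let X_H = 1 if all 5 edges of H are present in G. Then P[X_H = 1] = p^{5} = (3/5)^{5} = 243/3125.
By linearity of expectation: E[X] = Σ_H E[X_H] = 945 · p^{5} = 945 · 243/3125 = 45927/625.
Numerically: E[X] ≈ 73.483.

E[X] = 945 · (3/5)^{5} = 45927/625 ≈ 73.483.


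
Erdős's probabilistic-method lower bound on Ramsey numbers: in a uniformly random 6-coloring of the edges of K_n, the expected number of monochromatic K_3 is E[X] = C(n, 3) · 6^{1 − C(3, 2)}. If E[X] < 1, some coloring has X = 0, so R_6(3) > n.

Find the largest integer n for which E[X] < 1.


We need C(n, 3) · 6^{1 − 3} < 1, i.e. C(n, 3) < 6^{3 − 1} = 36.
Check values of n near the boundary:
  n = 3: C(3, 3) = 1; 1 < 36? YES
  n = 4: C(4, 3) = 4; 4 < 36? YES
  n = 5: C(5, 3) = 10; 10 < 36? YES
  n = 6: C(6, 3) = 20; 20 < 36? YES
  n = 7: C(7, 3) = 35; 35 < 36? YES
  n = 8: C(8, 3) = 56; 56 < 36? NO
The largest n with C(n, 3) < 36 is n = 7 (where E[X] = 35/36 ≈ 0.972). Hence R_6(3) > 7, i.e. R_6(3) ≥ 8.

Largest n = 7; hence R_6(3) > 7.


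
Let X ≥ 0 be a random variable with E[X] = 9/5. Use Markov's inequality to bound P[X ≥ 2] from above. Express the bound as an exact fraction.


μ = E[X] = 9/5, a = 2.
Markov: P[X ≥ 2] ≤ μ/a = (9/5)/2 = 9/10.
Numerically: ≈ 0.900.
(Since a = 2 > μ = 1.800, the bound 9/10 is < 1 and informative.)

P[X ≥ 2] ≤ 9/10 ≈ 0.900.


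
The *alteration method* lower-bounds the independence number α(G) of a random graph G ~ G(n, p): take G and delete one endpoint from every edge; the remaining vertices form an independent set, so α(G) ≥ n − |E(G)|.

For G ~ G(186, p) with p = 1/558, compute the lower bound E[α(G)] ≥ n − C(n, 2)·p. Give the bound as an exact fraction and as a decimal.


E[|E(G)|] = C(186, 2)·p = 17205 · (1/558) = 185/6.
E[α(G)] ≥ n − E[|E(G)|] = 186 − 185/6 = 931/6.
Numerically: ≈ 155.16667.
(This is only a lower bound; the true E[α(G)] may be larger.)

E[α(G)] ≥ 931/6 ≈ 155.16667.


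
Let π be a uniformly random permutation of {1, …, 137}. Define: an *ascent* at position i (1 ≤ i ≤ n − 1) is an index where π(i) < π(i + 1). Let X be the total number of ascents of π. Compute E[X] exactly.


Write X = Σ X_I over i = 1, …, 136, with X_I the indicator of one ascent.
There are 136 indicators.
For each fixed i, the pair (π(i), π(i+1)) is a uniformly random ordered pair of distinct values from {1, …, 137}; by symmetry P[π(i) < π(i+1)] = 1/2.
By linearity: E[X] = 136 · (1/2) = (137 − 1) · (1/2) = 68 ≈ 68.0000.

E[X] = 68 = 68.0000.


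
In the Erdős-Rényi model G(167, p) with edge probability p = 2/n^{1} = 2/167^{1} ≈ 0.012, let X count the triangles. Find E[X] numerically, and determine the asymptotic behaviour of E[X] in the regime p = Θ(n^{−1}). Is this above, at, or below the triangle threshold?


Number of potential triangles: C(167, 3) = 762355.
Each occurs with probability p³ ≈ (0.012)³ ≈ 1.71767e-06.
By linearity: E[X] = C(167, 3)·p³ ≈ 762355 · 1.71767e-06 ≈ 1.309.
Here α = 1, so p = 2/n is exactly at the triangle threshold p ~ 1/n. Asymptotically E[X] → c³/6 = 2³/6 = 4/3 ≈ 1.333, a bounded constant. In this regime the triangle count is asymptotically Poisson(c³/6).

E[X] ≈ 1.309; in regime p = Θ(1/n^{1}) E[X] stays bounded (at the triangle threshold p ~ 1/n).


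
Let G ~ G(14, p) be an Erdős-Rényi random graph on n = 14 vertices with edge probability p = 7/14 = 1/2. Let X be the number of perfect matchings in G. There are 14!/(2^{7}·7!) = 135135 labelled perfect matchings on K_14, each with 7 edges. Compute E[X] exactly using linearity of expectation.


K_14 has 14!/(2^{7}·7!) = 135135 labelled perfect matchings.
For each such perfect matching H, let X_H = 1 if all 7 edges of H are present in G. Then P[X_H = 1] = p^{7} = (1/2)^{7} = 1/128.
By linearity of expectation: E[X] = Σ_H E[X_H] = 135135 · p^{7} = 135135 · 1/128 = 135135/128.
Numerically: E[X] ≈ 1055.74.

E[X] = 135135 · (1/2)^{7} = 135135/128 ≈ 1055.74.


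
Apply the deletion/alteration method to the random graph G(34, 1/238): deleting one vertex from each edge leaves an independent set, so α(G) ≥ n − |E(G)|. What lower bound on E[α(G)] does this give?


E[|E(G)|] = C(34, 2)·p = 561 · (1/238) = 33/14.
E[α(G)] ≥ n − E[|E(G)|] = 34 − 33/14 = 443/14.
Numerically: ≈ 31.642857.
(This is only a lower bound; the true E[α(G)] may be larger.)

E[α(G)] ≥ 443/14 ≈ 31.642857.


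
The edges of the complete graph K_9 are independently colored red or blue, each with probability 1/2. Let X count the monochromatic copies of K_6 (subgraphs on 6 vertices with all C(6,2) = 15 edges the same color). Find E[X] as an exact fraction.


Let X = Σ_S X_S over the C(9, 6) = 84 subsets S of size 6, where X_S = 1 if the K_6 on S is monochromatic.
For a fixed S, the K_6 on S has C(6, 2) = 15 edges. P[all 15 edges red] = (1/2)^15, and likewise for blue, so P[monochromatic] = 2·(1/2)^15 = 2^{1 − 15} = 1/16384.
By linearity: E[X] = C(9, 6) · 2^{1 − 15} = 84 · 1/16384 = 21/4096.
Numerically: E[X] ≈ 0.005.

E[X] = C(9,6)·2^(1−C(6,2)) = 21/4096 ≈ 0.005.


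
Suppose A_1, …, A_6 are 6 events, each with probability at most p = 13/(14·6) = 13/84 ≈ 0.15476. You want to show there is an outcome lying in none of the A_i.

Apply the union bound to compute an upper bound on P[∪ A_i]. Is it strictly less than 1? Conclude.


Union bound: P[∪_{i=1}^{6} A_i] ≤ Σ_i P[A_i] ≤ 6·p = 6·(13/84) = 13/14.
Numerically: 13/14 ≈ 0.92857.
Is 13/14 < 1? YES.
Since P[∪ A_i] ≤ 13/14 < 1, the complement has P[∩ A_i^c] ≥ 1 − 13/14 = 1/14 > 0, so some outcome avoids every A_i.

6·p = 13/14 ≈ 0.92857; existence CERTIFIED by the union bound.


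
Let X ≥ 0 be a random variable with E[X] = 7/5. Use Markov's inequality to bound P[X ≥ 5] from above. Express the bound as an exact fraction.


μ = E[X] = 7/5, a = 5.
Markov: P[X ≥ 5] ≤ μ/a = (7/5)/5 = 7/25.
Numerically: ≈ 0.280000.
(Since a = 5 > μ = 1.400000, the bound 7/25 is < 1 and informative.)

P[X ≥ 5] ≤ 7/25 ≈ 0.280000.


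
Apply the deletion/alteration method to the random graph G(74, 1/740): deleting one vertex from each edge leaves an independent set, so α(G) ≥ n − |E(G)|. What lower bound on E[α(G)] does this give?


E[|E(G)|] = C(74, 2)·p = 2701 · (1/740) = 73/20.
E[α(G)] ≥ n − E[|E(G)|] = 74 − 73/20 = 1407/20.
Numerically: ≈ 70.350000.
(This is only a lower bound; the true E[α(G)] may be larger.)

E[α(G)] ≥ 1407/20 ≈ 70.350000.


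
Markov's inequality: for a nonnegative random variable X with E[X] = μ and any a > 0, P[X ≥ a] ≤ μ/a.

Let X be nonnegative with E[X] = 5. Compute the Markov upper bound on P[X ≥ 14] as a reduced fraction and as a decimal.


μ = E[X] = 5, a = 14.
Markov: P[X ≥ 14] ≤ μ/a = (5)/14 = 5/14.
Numerically: ≈ 0.357143.
(Since a = 14 > μ = 5.000000, the bound 5/14 is < 1 and informative.)

P[X ≥ 14] ≤ 5/14 ≈ 0.357143.


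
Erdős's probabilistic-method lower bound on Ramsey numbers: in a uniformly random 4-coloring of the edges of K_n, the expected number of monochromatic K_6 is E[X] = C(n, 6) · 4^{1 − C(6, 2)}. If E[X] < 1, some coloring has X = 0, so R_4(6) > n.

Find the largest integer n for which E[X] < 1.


We need C(n, 6) · 4^{1 − 15} < 1, i.e. C(n, 6) < 4^{15 − 1} = 268435456.
Check values of n near the boundary:
  n = 73: C(73, 6) = 170230452; 170230452 < 268435456? YES
  n = 74: C(74, 6) = 185250786; 185250786 < 268435456? YES
  n = 75: C(75, 6) = 201359550; 201359550 < 268435456? YES
  n = 76: C(76, 6) = 218618940; 218618940 < 268435456? YES
  n = 77: C(77, 6) = 237093780; 237093780 < 268435456? YES
  n = 78: C(78, 6) = 256851595; 256851595 < 268435456? YES
  n = 79: C(79, 6) = 277962685; 277962685 < 268435456? NO
  n = 80: C(80, 6) = 300500200; 300500200 < 268435456? NO
  n = 81: C(81, 6) = 324540216; 324540216 < 268435456? NO
The largest n with C(n, 6) < 268435456 is n = 78 (where E[X] = 256851595/268435456 ≈ 0.95685). Hence R_4(6) > 78, i.e. R_4(6) ≥ 79.

Largest n = 78; hence R_4(6) > 78.


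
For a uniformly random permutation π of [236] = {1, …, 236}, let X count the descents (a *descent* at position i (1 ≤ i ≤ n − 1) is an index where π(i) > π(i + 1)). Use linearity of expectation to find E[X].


Write X = Σ X_I over i = 1, …, 235, with X_I the indicator of one descent.
There are 235 indicators.
For each fixed i, the pair (π(i), π(i+1)) is a uniformly random ordered pair of distinct values from {1, …, 236}; by symmetry P[π(i) > π(i+1)] = 1/2.
By linearity: E[X] = 235 · (1/2) = (236 − 1) · (1/2) = 235/2 ≈ 117.500000.

E[X] = 235/2 = 117.500000.


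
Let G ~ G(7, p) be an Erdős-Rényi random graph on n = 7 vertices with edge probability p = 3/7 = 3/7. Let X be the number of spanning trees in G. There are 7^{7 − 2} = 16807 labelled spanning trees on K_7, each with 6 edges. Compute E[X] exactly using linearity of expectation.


K_7 has 7^{7 − 2} = 16807 labelled spanning trees.
For each such spanning tree H, let X_H = 1 if all 6 edges of H are present in G. Then P[X_H = 1] = p^{6} = (3/7)^{6} = 729/117649.
By linearity: E[X] = Σ_H E[X_H] = 16807 · p^{6} = 16807 · 729/117649 = 729/7.
Numerically: E[X] ≈ 104.

E[X] = 16807 · (3/7)^{6} = 729/7 ≈ 104.


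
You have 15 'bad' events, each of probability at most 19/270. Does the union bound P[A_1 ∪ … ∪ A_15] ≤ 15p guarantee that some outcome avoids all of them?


Union bound: P[∪_{i=1}^{15} A_i] ≤ Σ_i P[A_i] ≤ 15·p = 15·(19/270) = 19/18.
Numerically: 19/18 ≈ 1.0555556.
Is 19/18 < 1? NO.
Since the bound 19/18 is ≥ 1, the union bound is uninformative here; it does NOT by itself certify existence.

15·p = 19/18 ≈ 1.0555556; existence NOT certified by the union bound.


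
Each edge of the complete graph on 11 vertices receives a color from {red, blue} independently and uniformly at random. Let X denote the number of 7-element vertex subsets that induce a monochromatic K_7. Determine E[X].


Let X = Σ_S X_S over the C(11, 7) = 330 subsets S of size 7, where X_S = 1 if the K_7 on S is monochromatic.
For a fixed S, the K_7 on S has C(7, 2) = 21 edges. P[all 21 edges red] = (1/2)^21, and likewise for blue, so P[monochromatic] = 2·(1/2)^21 = 2^{1 − 21} = 1/1048576.
Summing: E[X] = C(11, 7) · 2^{1 − 21} = 330 · 1/1048576 = 165/524288.
Numerically: E[X] ≈ 0.0003.

E[X] = C(11,7)·2^(1−C(7,2)) = 165/524288 ≈ 0.0003.


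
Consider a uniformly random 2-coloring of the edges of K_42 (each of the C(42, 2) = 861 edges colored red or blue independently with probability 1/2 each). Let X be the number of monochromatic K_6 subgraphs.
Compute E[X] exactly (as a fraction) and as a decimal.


Let X = Σ_S X_S over the C(42, 6) = 5245786 subsets S of size 6, where X_S = 1 if the K_6 on S is monochromatic.
For a fixed S, the K_6 on S has C(6, 2) = 15 edges. P[all 15 edges red] = (1/2)^15, and likewise for blue, so P[monochromatic] = 2·(1/2)^15 = 2^{1 − 15} = 1/16384.
By linearity: E[X] = C(42, 6) · 2^{1 − 15} = 5245786 · 1/16384 = 2622893/8192.
Numerically: E[X] ≈ 320.17737.

E[X] = C(42,6)·2^(1−C(6,2)) = 2622893/8192 ≈ 320.17737.


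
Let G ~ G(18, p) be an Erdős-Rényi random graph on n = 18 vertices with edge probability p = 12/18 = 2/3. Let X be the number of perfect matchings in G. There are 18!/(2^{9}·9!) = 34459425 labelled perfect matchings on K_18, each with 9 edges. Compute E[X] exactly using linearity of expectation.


K_18 has 18!/(2^{9}·9!) = 34459425 labelled perfect matchings.
For each such perfect matching H, let X_H = 1 if all 9 edges of H are present in G. Then P[X_H = 1] = p^{9} = (2/3)^{9} = 512/19683.
By linearity of expectation: E[X] = Σ_H E[X_H] = 34459425 · p^{9} = 34459425 · 512/19683 = 217817600/243.
Numerically: E[X] ≈ 8.96e+05.

E[X] = 34459425 · (2/3)^{9} = 217817600/243 ≈ 8.96e+05.


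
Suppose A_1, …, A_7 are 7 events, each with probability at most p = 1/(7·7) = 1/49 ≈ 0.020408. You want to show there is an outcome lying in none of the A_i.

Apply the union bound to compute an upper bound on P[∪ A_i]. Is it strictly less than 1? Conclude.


Union bound: P[∪_{i=1}^{7} A_i] ≤ Σ_i P[A_i] ≤ 7·p = 7·(1/49) = 1/7.
Numerically: 1/7 ≈ 0.142857.
Is 1/7 < 1? YES.
Since P[∪ A_i] ≤ 1/7 < 1, the complement has P[∩ A_i^c] ≥ 1 − 1/7 = 6/7 > 0, so some outcome avoids every A_i.

7·p = 1/7 ≈ 0.142857; existence CERTIFIED by the union bound.


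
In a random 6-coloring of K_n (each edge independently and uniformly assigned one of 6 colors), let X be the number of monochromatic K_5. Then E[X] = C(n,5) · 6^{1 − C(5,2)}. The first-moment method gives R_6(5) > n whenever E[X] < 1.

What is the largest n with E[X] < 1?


We need C(n, 5) · 6^{1 − 10} < 1, i.e. C(n, 5) < 6^{10 − 1} = 10077696.
Check values of n near the boundary:
  n = 63: C(63, 5) = 7028847; 7028847 < 10077696? YES
  n = 64: C(64, 5) = 7624512; 7624512 < 10077696? YES
  n = 65: C(65, 5) = 8259888; 8259888 < 10077696? YES
  n = 66: C(66, 5) = 8936928; 8936928 < 10077696? YES
  n = 67: C(67, 5) = 9657648; 9657648 < 10077696? YES
  n = 68: C(68, 5) = 10424128; 10424128 < 10077696? NO
The largest n with C(n, 5) < 10077696 is n = 67 (where E[X] = 67067/69984 ≈ 0.958). Hence R_6(5) > 67, i.e. R_6(5) ≥ 68.

Largest n = 67; hence R_6(5) > 67.


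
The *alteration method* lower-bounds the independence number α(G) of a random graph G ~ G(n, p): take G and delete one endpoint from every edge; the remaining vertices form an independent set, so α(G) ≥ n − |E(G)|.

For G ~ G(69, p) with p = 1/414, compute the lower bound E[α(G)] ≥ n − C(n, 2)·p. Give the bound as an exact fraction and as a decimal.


E[|E(G)|] = C(69, 2)·p = 2346 · (1/414) = 17/3.
E[α(G)] ≥ n − E[|E(G)|] = 69 − 17/3 = 190/3.
Numerically: ≈ 63.3333.
(This is only a lower bound; the true E[α(G)] may be larger.)

E[α(G)] ≥ 190/3 ≈ 63.3333.


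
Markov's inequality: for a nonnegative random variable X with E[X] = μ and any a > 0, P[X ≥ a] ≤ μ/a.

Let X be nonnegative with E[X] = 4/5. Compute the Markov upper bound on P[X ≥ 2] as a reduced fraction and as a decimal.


μ = E[X] = 4/5, a = 2.
Markov: P[X ≥ 2] ≤ μ/a = (4/5)/2 = 2/5.
Numerically: ≈ 0.400.
(Since a = 2 > μ = 0.800, the bound 2/5 is < 1 and informative.)

P[X ≥ 2] ≤ 2/5 ≈ 0.400.


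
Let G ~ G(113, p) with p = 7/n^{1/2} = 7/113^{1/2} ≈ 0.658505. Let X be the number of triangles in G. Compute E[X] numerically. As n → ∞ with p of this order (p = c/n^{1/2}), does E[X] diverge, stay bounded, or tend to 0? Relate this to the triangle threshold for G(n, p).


Number of potential triangles: C(113, 3) = 234136.
Each occurs with probability p³ ≈ (0.658505)³ ≈ 2.85546246e-01.
By linearity: E[X] = C(113, 3)·p³ ≈ 234136 · 2.85546246e-01 ≈ 66856.655828.
Since α = 1/2 < 1, p = c/n^{1/2} ≫ 1/n is above the triangle threshold p ~ 1/n. Asymptotically E[X] ~ (c³/6)·n^{3(1−α)} = (7³/6)·n^{1.5} → ∞; triangles are abundant w.h.p.

E[X] ≈ 66856.655828; in regime p = Θ(1/n^{1/2}) E[X] diverges (above the triangle threshold p ~ 1/n).


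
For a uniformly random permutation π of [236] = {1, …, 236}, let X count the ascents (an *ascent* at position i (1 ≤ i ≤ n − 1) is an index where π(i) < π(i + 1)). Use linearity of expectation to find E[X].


Write X = Σ X_I over i = 1, …, 235, with X_I the indicator of one ascent.
There are 235 indicators.
For each fixed i, the pair (π(i), π(i+1)) is a uniformly random ordered pair of distinct values from {1, …, 236}; by symmetry P[π(i) < π(i+1)] = 1/2.
By linearity: E[X] = 235 · (1/2) = (236 − 1) · (1/2) = 235/2 ≈ 117.50000.

E[X] = 235/2 = 117.50000.


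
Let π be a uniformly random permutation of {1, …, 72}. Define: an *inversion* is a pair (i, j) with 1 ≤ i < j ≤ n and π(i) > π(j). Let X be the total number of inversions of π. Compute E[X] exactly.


Write X = Σ X_I over the C(72, 2) = 2556 pairs i < j, with X_I the indicator of one inversion.
There are 2556 indicators.
For each fixed pair i < j, the values π(i) and π(j) are two distinct elements of {1, …, 72} in uniformly random order; by symmetry P[π(i) > π(j)] = 1/2.
By linearity: E[X] = 2556 · (1/2) = C(72, 2) · (1/2) = 2556/2 = 1278 ≈ 1278.00000.

E[X] = 1278 = 1278.00000.


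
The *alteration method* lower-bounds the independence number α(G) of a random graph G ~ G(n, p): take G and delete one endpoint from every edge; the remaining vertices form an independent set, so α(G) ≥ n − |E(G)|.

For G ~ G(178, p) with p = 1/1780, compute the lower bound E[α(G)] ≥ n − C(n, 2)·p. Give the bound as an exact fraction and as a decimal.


E[|E(G)|] = C(178, 2)·p = 15753 · (1/1780) = 177/20.
E[α(G)] ≥ n − E[|E(G)|] = 178 − 177/20 = 3383/20.
Numerically: ≈ 169.1500.
(This is only a lower bound; the true E[α(G)] may be larger.)

E[α(G)] ≥ 3383/20 ≈ 169.1500.


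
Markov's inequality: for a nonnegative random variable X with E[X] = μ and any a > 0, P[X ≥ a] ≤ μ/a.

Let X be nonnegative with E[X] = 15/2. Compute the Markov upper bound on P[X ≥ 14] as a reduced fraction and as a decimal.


μ = E[X] = 15/2, a = 14.
Markov: P[X ≥ 14] ≤ μ/a = (15/2)/14 = 15/28.
Numerically: ≈ 0.535714.
(Since a = 14 > μ = 7.500000, the bound 15/28 is < 1 and informative.)

P[X ≥ 14] ≤ 15/28 ≈ 0.535714.
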